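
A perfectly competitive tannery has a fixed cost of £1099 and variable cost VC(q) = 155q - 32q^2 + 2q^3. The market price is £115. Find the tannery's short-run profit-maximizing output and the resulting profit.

AVC = 155 - 32q + 2q^2; min AVC = £27 at q = 8. Since P = £115 ≥ min AVC, the firm produces.
MC = 155 - 64q + 6q^2. Setting P = MC and taking the root on the rising branch gives q* = 10.
TR = 115·10 = 1150. TC = 1099 + 350 = 1449. Profit = 1150 − 1449 = -£299.
That loss of £299 beats the £1099 the firm would lose by shutting down; producing recovers £800 of fixed cost.

Profit = -£299 at q = 10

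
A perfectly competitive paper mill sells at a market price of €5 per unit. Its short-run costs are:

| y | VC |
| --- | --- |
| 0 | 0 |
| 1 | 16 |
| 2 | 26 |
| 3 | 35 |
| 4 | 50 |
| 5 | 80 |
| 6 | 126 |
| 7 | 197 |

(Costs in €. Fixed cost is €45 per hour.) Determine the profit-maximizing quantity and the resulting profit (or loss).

Compute π = P·y − TC at each output: y=0: -45; y=1: -56; y=2: -61; y=3: -65; y=4: -75; y=5: -100; y=6: -141; y=7: -207.
Profit is highest at y = 0. Equivalently, the lowest AVC in the table is 35/3 ≈ €11.67 at y = 3, and P = €5 falls below it — price never covers variable cost, so the firm shuts down and loses only its fixed cost.

y = 0 (shut down); profit = -€45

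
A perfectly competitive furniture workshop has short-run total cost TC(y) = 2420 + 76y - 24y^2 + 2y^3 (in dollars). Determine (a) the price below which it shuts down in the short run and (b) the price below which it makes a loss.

Shutdown price = $4; break-even price = $274

Shutdown price = min AVC. AVC = 76 - 24y + 2y^2, with vertex at y = 6 and minimum $4.
ATC = 2420/y + 76 - 24y + 2y^2. Setting dATC/dy = −2420/y^2 − 24 + 4y = 0 gives y = 11 (since 4·11^3 − 24·11^2 = 2420).
min ATC = 2420/11 + 76 − 24·11 + 2·11^2 = $274. That is the break-even price.
Between these two prices the firm operates at a loss; above $274 it earns a profit.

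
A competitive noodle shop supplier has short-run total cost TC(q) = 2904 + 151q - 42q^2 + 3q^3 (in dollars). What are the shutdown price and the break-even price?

Shutdown price = min AVC. AVC = 151 - 42q + 3q^2, with vertex at q = 7 and minimum $4.
ATC = 2904/q + 151 - 42q + 3q^2. Setting dATC/dq = −2904/q^2 − 42 + 6q = 0 gives q = 11 (since 6·11^3 − 42·11^2 = 2904).
min ATC = 2904/11 + 151 − 42·11 + 3·11^2 = $316. That is the break-even price.
Between these two prices the firm operates at a loss; above $316 it earns a profit.

Shutdown price = $4; break-even price = $316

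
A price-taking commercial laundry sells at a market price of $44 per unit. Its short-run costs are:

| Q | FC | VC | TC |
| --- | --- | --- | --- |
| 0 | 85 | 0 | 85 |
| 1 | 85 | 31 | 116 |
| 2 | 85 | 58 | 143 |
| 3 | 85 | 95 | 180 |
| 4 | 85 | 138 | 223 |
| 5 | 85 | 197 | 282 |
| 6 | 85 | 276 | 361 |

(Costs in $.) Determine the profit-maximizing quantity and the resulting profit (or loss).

Compute π = P·Q − TC at each output: Q=0: -85; Q=1: -72; Q=2: -55; Q=3: -48; Q=4: -47; Q=5: -62; Q=6: -97.
Profit is maximized at Q = 4. AVC there is 138/4 = $34.50 ≤ P, so producing beats shutting down (which would give -$85).

Q = 4; profit = -$47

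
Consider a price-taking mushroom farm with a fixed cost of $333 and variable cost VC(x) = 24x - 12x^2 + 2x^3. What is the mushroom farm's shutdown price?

Short-run supply begins at min AVC. From VC = 24x - 12x^2 + 2x^3, AVC = 24 - 12x + 2x^2.
dAVC/dx = -12 + 4x = 0 gives x = 3. min AVC = 24 - 12·3 + 2·3^2 = 6.
So the shutdown price is $6.

$6 per unit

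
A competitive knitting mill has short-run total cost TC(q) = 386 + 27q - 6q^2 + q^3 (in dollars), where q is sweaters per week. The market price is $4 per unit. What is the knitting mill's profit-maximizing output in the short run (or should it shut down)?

Variable cost is VC = 27q - 6q^2 + q^3, so AVC = VC/q = 27 - 6q + q^2 and MC = dTC/dq = 27 - 12q + 3q^2.
The AVC parabola has its vertex at q = 6/2 = 3, where AVC = 27 - 6·3 + 3^2 = $18.
Since P = $4 < min AVC = $18, price fails to cover variable cost at any output.
Shutting down limits the loss to fixed cost, $386.

Shut down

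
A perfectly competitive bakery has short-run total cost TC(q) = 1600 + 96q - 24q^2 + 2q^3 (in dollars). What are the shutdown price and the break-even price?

Shutdown price = $24; break-even price = $216

Shutdown price = min AVC. AVC = 96 - 24q + 2q^2, with vertex at q = 6 and minimum $24.
ATC = 1600/q + 96 - 24q + 2q^2. Setting dATC/dq = −1600/q^2 − 24 + 4q = 0 gives q = 10 (since 4·10^3 − 24·10^2 = 1600).
min ATC = 1600/10 + 96 − 24·10 + 2·10^2 = $216. That is the break-even price.
For $24 ≤ P < $216 the firm produces at a loss; below $24 it shuts down.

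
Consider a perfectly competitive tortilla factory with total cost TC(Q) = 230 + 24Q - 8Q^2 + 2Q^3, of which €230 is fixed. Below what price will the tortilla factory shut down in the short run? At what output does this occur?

The shutdown price is the minimum of AVC. VC = 24Q - 8Q^2 + 2Q^3, so AVC = 24 - 8Q + 2Q^2.
At the minimum of AVC, MC = AVC. MC = 24 - 16Q + 6Q^2; setting MC = AVC gives 4Q^2 - 8Q = 0, so Q = 2. min AVC = 16.
So the shutdown price is €16.

€16 per unit, at Q = 2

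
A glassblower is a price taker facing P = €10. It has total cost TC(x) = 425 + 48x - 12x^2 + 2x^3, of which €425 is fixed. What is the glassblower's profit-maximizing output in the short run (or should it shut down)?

Strip out fixed cost: VC = 48x - 12x^2 + 2x^3. Then AVC = 48 - 12x + 2x^2 and MC = 48 - 24x + 6x^2.
AVC hits its minimum where MC = AVC, at x = 3, giving min AVC = 48 - 12·3 + 2·3^2 = €30.
P = €10 lies below min AVC = €30; no output level covers variable cost.
The firm minimizes its loss by shutting down and losing only its fixed cost of €425.

Shut down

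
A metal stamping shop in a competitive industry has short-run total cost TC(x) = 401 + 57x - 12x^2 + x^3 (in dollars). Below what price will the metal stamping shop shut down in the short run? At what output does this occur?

$21 per unit, at x = 6

The shutdown price is the minimum of AVC. VC = 57x - 12x^2 + x^3, so AVC = 57 - 12x + x^2.
At the minimum of AVC, MC = AVC. MC = 57 - 24x + 3x^2; setting MC = AVC gives 2x^2 - 12x = 0, so x = 6. min AVC = 21.
So the shutdown price is $21.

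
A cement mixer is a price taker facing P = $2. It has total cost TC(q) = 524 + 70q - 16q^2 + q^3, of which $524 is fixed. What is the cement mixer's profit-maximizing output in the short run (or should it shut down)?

Variable cost is VC = 70q - 16q^2 + q^3, so AVC = VC/q = 70 - 16q + q^2 and MC = dTC/dq = 70 - 32q + 3q^2.
AVC is minimized where dAVC/dq = -16 + 2q = 0, at q = 8; min AVC = 70 - 16·8 + 8^2 = $6.
Since P = $2 < min AVC = $6, price fails to cover variable cost at any output.
Best response: produce nothing and absorb the $524 fixed cost.

Shut down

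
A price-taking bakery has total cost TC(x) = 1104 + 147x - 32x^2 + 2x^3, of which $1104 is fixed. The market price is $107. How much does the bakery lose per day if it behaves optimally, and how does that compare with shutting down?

Profit = -$304 at x = 10

AVC = 147 - 32x + 2x^2 has its minimum $19 at x = 8; price $107 clears that bar, so the firm operates.
MC = 147 - 64x + 6x^2. Setting P = MC and taking the root on the rising branch gives x* = 10.
TR = 107·10 = 1070. TC = 1104 + 270 = 1374. Profit = 1070 − 1374 = -$304.
Shutting down would mean losing the fixed cost of $1104, so operating at a loss of $304 is better by $800.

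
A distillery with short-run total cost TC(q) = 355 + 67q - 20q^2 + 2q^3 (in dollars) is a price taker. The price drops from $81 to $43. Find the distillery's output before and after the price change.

Output falls from 7 to 6

MC = 67 - 40q + 6q^2; the shutdown threshold is min AVC = $17 (at q = 5).
At P = $81 ≥ min AVC, set P = MC on the rising branch: q = 7.
At P = $43 ≥ min AVC, set P = MC: q = 6. The firm stays open but cuts output.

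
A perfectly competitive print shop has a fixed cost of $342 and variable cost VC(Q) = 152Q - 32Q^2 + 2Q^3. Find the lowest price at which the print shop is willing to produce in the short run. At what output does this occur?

The firm shuts down when price falls below the minimum of average variable cost. AVC = VC/Q = 152 - 32Q + 2Q^2.
dAVC/dQ = -32 + 4Q = 0 gives Q = 8. min AVC = 152 - 32·8 + 2·8^2 = 24.
For P < $24 the firm produces nothing.

$24 per unit, at Q = 8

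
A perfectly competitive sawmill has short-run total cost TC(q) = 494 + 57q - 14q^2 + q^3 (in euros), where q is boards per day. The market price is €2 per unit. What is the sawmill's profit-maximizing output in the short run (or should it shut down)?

Shut down

Variable cost is VC = 57q - 14q^2 + q^3, so AVC = VC/q = 57 - 14q + q^2 and MC = dTC/dq = 57 - 28q + 3q^2.
The AVC parabola has its vertex at q = 14/2 = 7, where AVC = 57 - 14·7 + 7^2 = €8.
With P < min AVC (€2 < €8), every unit sold adds to the loss.
The firm minimizes its loss by shutting down and losing only its fixed cost of €494.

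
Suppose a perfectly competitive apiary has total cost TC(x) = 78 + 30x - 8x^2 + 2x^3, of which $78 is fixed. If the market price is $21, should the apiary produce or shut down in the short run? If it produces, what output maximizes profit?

Shut down

Variable cost is VC = 30x - 8x^2 + 2x^3, so AVC = VC/x = 30 - 8x + 2x^2 and MC = dTC/dx = 30 - 16x + 6x^2.
AVC hits its minimum where MC = AVC, at x = 2, giving min AVC = 30 - 8·2 + 2·2^2 = $22.
P = $21 lies below min AVC = $22; no output level covers variable cost.
Best response: produce nothing and absorb the $78 fixed cost.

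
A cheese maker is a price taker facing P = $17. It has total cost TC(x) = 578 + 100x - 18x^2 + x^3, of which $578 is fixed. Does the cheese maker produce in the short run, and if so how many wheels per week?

Shut down

Variable cost is VC = 100x - 18x^2 + x^3, so AVC = VC/x = 100 - 18x + x^2 and MC = dTC/dx = 100 - 36x + 3x^2.
The AVC parabola has its vertex at x = 18/2 = 9, where AVC = 100 - 18·9 + 9^2 = $19.
P = $17 lies below min AVC = $19; no output level covers variable cost.
The firm minimizes its loss by shutting down and losing only its fixed cost of $578.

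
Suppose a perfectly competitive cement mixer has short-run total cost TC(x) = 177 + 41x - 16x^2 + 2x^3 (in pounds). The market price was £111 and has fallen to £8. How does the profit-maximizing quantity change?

Output falls from 7 to 0 (the firm shuts down)

MC = 41 - 32x + 6x^2; the shutdown threshold is min AVC = £9 (at x = 4).
With P = £111 above the shutdown price, P = MC gives x = 7.
At P = £8 < min AVC = £9, price no longer covers variable cost at any output, so the firm shuts down: x = 0.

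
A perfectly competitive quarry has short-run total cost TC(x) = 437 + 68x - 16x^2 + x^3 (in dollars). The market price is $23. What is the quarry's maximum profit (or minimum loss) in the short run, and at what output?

Profit = -$275 at x = 9

AVC = 68 - 16x + x^2; min AVC = $4 at x = 8. Since P = $23 ≥ min AVC, the firm produces.
With MC = 68 - 32x + 3x^2, P = MC on the upward-sloping part at x* = 9.
TR = 23·9 = 207. TC = 437 + 45 = 482. Profit = 207 − 482 = -$275.
By producing, the firm covers all variable cost plus $162 of fixed cost; shutting down would lose the full $437.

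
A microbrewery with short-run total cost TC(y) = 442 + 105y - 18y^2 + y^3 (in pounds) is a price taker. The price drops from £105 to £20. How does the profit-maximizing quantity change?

AVC = 105 - 18y + y^2, minimized at y = 9 where min AVC = £24. MC = 105 - 36y + 3y^2.
With P = £105 above the shutdown price, P = MC gives y = 12.
At P = £20 < min AVC = £24, price no longer covers variable cost at any output, so the firm shuts down: y = 0.

Output falls from 12 to 0 (the firm shuts down)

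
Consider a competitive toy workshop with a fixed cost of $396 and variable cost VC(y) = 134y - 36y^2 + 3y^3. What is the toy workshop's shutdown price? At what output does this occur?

Short-run supply begins at min AVC. From VC = 134y - 36y^2 + 3y^3, AVC = 134 - 36y + 3y^2.
At the minimum of AVC, MC = AVC. MC = 134 - 72y + 9y^2; setting MC = AVC gives 6y^2 - 36y = 0, so y = 6. min AVC = 26.
The firm shuts down for any P below $26.

$26 per unit, at y = 6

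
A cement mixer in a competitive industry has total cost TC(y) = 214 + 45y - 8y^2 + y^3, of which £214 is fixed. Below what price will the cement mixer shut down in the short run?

The shutdown price is the minimum of AVC. VC = 45y - 8y^2 + y^3, so AVC = 45 - 8y + y^2.
dAVC/dy = -8 + 2y = 0 gives y = 4. min AVC = 45 - 8·4 + 4^2 = 29.
So the shutdown price is £29.

£29 per unit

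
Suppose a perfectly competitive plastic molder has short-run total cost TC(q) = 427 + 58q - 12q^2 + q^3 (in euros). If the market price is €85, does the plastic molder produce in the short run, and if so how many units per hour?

Produce at q = 9

Strip out fixed cost: VC = 58q - 12q^2 + q^3. Then AVC = 58 - 12q + q^2 and MC = 58 - 24q + 3q^2.
The AVC parabola has its vertex at q = 12/2 = 6, where AVC = 58 - 12·6 + 6^2 = €22.
Because €85 ≥ €22, revenue can cover variable cost; the firm operates.
Solving P = MC: -27 - 24q + 3q^2 = 0 ⇒ q = -1 or 9. On the upward-sloping branch, q* = 9.
Check: AVC at q = 9 is €31 ≤ P, so revenue covers variable cost.
Profit = P·q − TC = 85·9 − 706 = €59.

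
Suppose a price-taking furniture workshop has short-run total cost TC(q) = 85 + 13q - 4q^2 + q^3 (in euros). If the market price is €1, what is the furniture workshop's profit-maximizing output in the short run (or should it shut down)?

Shut down

Variable cost is VC = 13q - 4q^2 + q^3, so AVC = VC/q = 13 - 4q + q^2 and MC = dTC/dq = 13 - 8q + 3q^2.
AVC hits its minimum where MC = AVC, at q = 2, giving min AVC = 13 - 4·2 + 2^2 = €9.
P = €1 lies below min AVC = €9; no output level covers variable cost.
Shutting down limits the loss to fixed cost, €85.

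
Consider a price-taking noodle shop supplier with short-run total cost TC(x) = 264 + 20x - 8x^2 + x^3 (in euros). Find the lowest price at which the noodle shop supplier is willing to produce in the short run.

€4 per unit

Short-run supply begins at min AVC. From VC = 20x - 8x^2 + x^3, AVC = 20 - 8x + x^2.
dAVC/dx = -8 + 2x = 0 gives x = 4. min AVC = 20 - 8·4 + 4^2 = 4.
For P < €4 the firm produces nothing.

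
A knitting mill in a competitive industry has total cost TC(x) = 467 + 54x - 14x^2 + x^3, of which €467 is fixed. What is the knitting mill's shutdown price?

€5 per unit

The firm shuts down when price falls below the minimum of average variable cost. AVC = VC/x = 54 - 14x + x^2.
At the minimum of AVC, MC = AVC. MC = 54 - 28x + 3x^2; setting MC = AVC gives 2x^2 - 14x = 0, so x = 7. min AVC = 5.
So the shutdown price is €5.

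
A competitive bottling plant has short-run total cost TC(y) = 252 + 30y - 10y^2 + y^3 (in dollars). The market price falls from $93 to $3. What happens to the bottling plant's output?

AVC = 30 - 10y + y^2, minimized at y = 5 where min AVC = $5. MC = 30 - 20y + 3y^2.
At P = $93 ≥ min AVC, set P = MC on the rising branch: y = 9.
At P = $3 < min AVC = $5, price no longer covers variable cost at any output, so the firm shuts down: y = 0.

Output falls from 9 to 0 (the firm shuts down)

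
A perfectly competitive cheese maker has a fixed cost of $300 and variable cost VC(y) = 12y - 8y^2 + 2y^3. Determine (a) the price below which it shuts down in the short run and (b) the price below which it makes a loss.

Shutdown price = min AVC. AVC = 12 - 8y + 2y^2, with vertex at y = 2 and minimum $4.
ATC = 300/y + 12 - 8y + 2y^2. Setting dATC/dy = −300/y^2 − 8 + 4y = 0 gives y = 5 (since 4·5^3 − 8·5^2 = 300).
min ATC = 300/5 + 12 − 8·5 + 2·5^2 = $82. That is the break-even price.
Between these two prices the firm operates at a loss; above $82 it earns a profit.

Shutdown price = $4; break-even price = $82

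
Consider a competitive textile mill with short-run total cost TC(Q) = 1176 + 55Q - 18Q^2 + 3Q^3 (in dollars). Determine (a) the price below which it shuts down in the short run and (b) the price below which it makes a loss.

Shutdown price = $28; break-even price = $244

Shutdown price = min AVC. AVC = 55 - 18Q + 3Q^2, with vertex at Q = 3 and minimum $28.
ATC = 1176/Q + 55 - 18Q + 3Q^2. Setting dATC/dQ = −1176/Q^2 − 18 + 6Q = 0 gives Q = 7 (since 6·7^3 − 18·7^2 = 1176).
min ATC = 1176/7 + 55 − 18·7 + 3·7^2 = $244. That is the break-even price.
For $28 ≤ P < $244 the firm produces at a loss; below $28 it shuts down.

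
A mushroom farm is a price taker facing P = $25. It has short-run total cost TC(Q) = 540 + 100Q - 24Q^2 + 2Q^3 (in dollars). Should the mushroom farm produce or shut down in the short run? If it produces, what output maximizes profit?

Shut down

From TC, MC = TC'(Q) = 100 - 48Q + 6Q^2 and AVC = VC/Q = 100 - 24Q + 2Q^2.
AVC is minimized where dAVC/dQ = -24 + 4Q = 0, at Q = 6; min AVC = 100 - 24·6 + 2·6^2 = $28.
Since P = $25 < min AVC = $28, price fails to cover variable cost at any output.
Shutting down limits the loss to fixed cost, $540.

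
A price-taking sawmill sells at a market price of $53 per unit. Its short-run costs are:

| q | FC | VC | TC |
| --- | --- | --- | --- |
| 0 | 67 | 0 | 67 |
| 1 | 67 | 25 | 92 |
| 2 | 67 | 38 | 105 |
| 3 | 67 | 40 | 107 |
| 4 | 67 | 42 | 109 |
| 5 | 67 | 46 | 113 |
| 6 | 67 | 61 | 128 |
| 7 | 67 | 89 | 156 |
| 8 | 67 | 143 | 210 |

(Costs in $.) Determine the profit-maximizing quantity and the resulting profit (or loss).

Compute π = P·q − TC at each output: q=0: -67; q=1: -39; q=2: 1; q=3: 52; q=4: 103; q=5: 152; q=6: 190; q=7: 215; q=8: 214.
Profit is maximized at q = 7. AVC there is 89/7 = $12.71 ≤ P, so producing beats shutting down (which would give -$67).

q = 7; profit = $215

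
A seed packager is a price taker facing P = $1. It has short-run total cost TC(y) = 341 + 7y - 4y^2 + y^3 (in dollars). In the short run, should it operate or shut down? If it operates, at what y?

From TC, MC = TC'(y) = 7 - 8y + 3y^2 and AVC = VC/y = 7 - 4y + y^2.
AVC is minimized where dAVC/dy = -4 + 2y = 0, at y = 2; min AVC = 7 - 4·2 + 2^2 = $3.
P = $1 lies below min AVC = $3; no output level covers variable cost.
The firm minimizes its loss by shutting down and losing only its fixed cost of $341.

Shut down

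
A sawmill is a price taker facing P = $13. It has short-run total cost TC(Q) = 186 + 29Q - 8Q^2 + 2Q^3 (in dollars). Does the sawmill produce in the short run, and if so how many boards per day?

Variable cost is VC = 29Q - 8Q^2 + 2Q^3, so AVC = VC/Q = 29 - 8Q + 2Q^2 and MC = dTC/dQ = 29 - 16Q + 6Q^2.
AVC hits its minimum where MC = AVC, at Q = 2, giving min AVC = 29 - 8·2 + 2·2^2 = $21.
With P < min AVC ($13 < $21), every unit sold adds to the loss.
Best response: produce nothing and absorb the $186 fixed cost.

Shut down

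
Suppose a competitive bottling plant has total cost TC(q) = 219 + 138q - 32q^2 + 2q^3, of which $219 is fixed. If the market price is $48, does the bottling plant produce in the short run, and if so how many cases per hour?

Variable cost is VC = 138q - 32q^2 + 2q^3, so AVC = VC/q = 138 - 32q + 2q^2 and MC = dTC/dq = 138 - 64q + 6q^2.
AVC is minimized where dAVC/dq = -32 + 4q = 0, at q = 8; min AVC = 138 - 32·8 + 2·8^2 = $10.
Since P = $48 ≥ min AVC = $10, price covers variable cost and the firm should produce.
Set P = MC: 48 = 138 - 64q + 6q^2 → 90 - 64q + 6q^2 = 0. The roots are q = 5/3 and q = 9; the profit-maximizing output is on the rising part of MC, so q* = 9.
Check: AVC at q = 9 is $12 ≤ P, so revenue covers variable cost.
Profit = P·q − TC = 48·9 − 327 = $105.

Produce at q = 9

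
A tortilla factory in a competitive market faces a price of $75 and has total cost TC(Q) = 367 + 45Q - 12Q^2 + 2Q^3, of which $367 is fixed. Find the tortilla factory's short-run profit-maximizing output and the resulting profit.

AVC = 45 - 12Q + 2Q^2; min AVC = $27 at Q = 3. Since P = $75 ≥ min AVC, the firm produces.
MC = 45 - 24Q + 6Q^2. Setting P = MC and taking the root on the rising branch gives Q* = 5.
TR = 75·5 = 375. TC = 367 + 175 = 542. Profit = 375 − 542 = -$167.
That loss of $167 beats the $367 the firm would lose by shutting down; producing recovers $200 of fixed cost.

Profit = -$167 at Q = 5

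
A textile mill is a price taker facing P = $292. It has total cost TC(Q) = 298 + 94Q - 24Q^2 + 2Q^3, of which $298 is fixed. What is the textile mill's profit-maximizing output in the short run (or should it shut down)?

Produce at Q = 11

From TC, MC = TC'(Q) = 94 - 48Q + 6Q^2 and AVC = VC/Q = 94 - 24Q + 2Q^2.
The AVC parabola has its vertex at Q = 24/4 = 6, where AVC = 94 - 24·6 + 2·6^2 = $22.
Since P = $292 ≥ min AVC = $22, price covers variable cost and the firm should produce.
Set P = MC: 292 = 94 - 48Q + 6Q^2 → -198 - 48Q + 6Q^2 = 0. The roots are Q = -3 and Q = 11; the profit-maximizing output is on the rising part of MC, so Q* = 11.
Check: AVC at Q = 11 is $72 ≤ P, so revenue covers variable cost.
Profit = P·Q − TC = 292·11 − 1090 = $2122.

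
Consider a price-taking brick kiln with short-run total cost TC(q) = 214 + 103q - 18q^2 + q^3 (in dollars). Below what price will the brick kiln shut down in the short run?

$22 per unit

Short-run supply begins at min AVC. From VC = 103q - 18q^2 + q^3, AVC = 103 - 18q + q^2.
At the minimum of AVC, MC = AVC. MC = 103 - 36q + 3q^2; setting MC = AVC gives 2q^2 - 18q = 0, so q = 9. min AVC = 22.
For P < $22 the firm produces nothing.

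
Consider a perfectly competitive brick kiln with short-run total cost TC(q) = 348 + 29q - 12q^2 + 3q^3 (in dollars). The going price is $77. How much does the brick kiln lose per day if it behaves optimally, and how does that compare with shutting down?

AVC = 29 - 12q + 3q^2; min AVC = $17 at q = 2. Since P = $77 ≥ min AVC, the firm produces.
With MC = 29 - 24q + 9q^2, P = MC on the upward-sloping part at q* = 4.
TR = 77·4 = 308. TC = 348 + 116 = 464. Profit = 308 − 464 = -$156.
That loss of $156 beats the $348 the firm would lose by shutting down; producing recovers $192 of fixed cost.

Profit = -$156 at q = 4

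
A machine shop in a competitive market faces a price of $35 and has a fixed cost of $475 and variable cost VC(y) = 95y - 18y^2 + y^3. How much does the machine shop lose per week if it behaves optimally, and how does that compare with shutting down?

Profit = -$275 at y = 10

AVC = 95 - 18y + y^2; min AVC = $14 at y = 9. Since P = $35 ≥ min AVC, the firm produces.
MC = 95 - 36y + 3y^2. Setting P = MC and taking the root on the rising branch gives y* = 10.
TR = 35·10 = 350. TC = 475 + 150 = 625. Profit = 350 − 625 = -$275.
Shutting down would mean losing the fixed cost of $475, so operating at a loss of $275 is better by $200.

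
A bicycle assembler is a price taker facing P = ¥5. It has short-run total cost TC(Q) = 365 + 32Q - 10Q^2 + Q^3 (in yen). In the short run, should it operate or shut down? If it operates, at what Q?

Shut down

Variable cost is VC = 32Q - 10Q^2 + Q^3, so AVC = VC/Q = 32 - 10Q + Q^2 and MC = dTC/dQ = 32 - 20Q + 3Q^2.
AVC is minimized where dAVC/dQ = -10 + 2Q = 0, at Q = 5; min AVC = 32 - 10·5 + 5^2 = ¥7.
Since P = ¥5 < min AVC = ¥7, price fails to cover variable cost at any output.
The firm minimizes its loss by shutting down and losing only its fixed cost of ¥365.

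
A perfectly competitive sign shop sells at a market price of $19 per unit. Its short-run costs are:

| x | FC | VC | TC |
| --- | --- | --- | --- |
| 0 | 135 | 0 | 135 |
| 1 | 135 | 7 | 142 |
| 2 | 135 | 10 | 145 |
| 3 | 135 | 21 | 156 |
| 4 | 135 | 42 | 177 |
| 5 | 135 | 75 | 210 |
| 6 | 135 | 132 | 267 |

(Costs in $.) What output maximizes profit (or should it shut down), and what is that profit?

x = 3; profit = -$99

Tabulate TR − TC: x=0: -135; x=1: -123; x=2: -107; x=3: -99; x=4: -101; x=5: -115; x=6: -153.
Profit is maximized at x = 3. AVC there is 21/3 = $7 ≤ P, so producing beats shutting down (which would give -$135).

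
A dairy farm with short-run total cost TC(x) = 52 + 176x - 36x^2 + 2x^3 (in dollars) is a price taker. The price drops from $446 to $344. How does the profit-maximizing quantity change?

MC = 176 - 72x + 6x^2; the shutdown threshold is min AVC = $14 (at x = 9).
With P = $446 above the shutdown price, P = MC gives x = 15.
At P = $344 ≥ min AVC, set P = MC: x = 14. The firm stays open but cuts output.

Output falls from 15 to 14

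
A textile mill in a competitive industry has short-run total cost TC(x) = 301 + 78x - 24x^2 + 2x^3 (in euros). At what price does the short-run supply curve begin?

Short-run supply begins at min AVC. From VC = 78x - 24x^2 + 2x^3, AVC = 78 - 24x + 2x^2.
At the minimum of AVC, MC = AVC. MC = 78 - 48x + 6x^2; setting MC = AVC gives 4x^2 - 24x = 0, so x = 6. min AVC = 6.
For P < €6 the firm produces nothing.

€6 per unit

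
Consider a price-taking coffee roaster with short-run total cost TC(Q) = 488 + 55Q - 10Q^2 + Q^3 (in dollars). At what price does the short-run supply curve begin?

The firm shuts down when price falls below the minimum of average variable cost. AVC = VC/Q = 55 - 10Q + Q^2.
dAVC/dQ = -10 + 2Q = 0 gives Q = 5. min AVC = 55 - 10·5 + 5^2 = 30.
For P < $30 the firm produces nothing.

$30 per unit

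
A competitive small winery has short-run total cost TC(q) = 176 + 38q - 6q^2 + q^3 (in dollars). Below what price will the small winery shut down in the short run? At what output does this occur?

The shutdown price is the minimum of AVC. VC = 38q - 6q^2 + q^3, so AVC = 38 - 6q + q^2.
At the minimum of AVC, MC = AVC. MC = 38 - 12q + 3q^2; setting MC = AVC gives 2q^2 - 6q = 0, so q = 3. min AVC = 29.
The firm shuts down for any P below $29.

$29 per unit, at q = 3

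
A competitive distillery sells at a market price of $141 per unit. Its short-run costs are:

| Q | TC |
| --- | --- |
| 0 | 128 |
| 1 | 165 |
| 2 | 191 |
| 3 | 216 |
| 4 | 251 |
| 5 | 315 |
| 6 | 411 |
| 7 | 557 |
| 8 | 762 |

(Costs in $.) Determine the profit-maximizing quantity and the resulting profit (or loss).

Q = 6; profit = $435

Profit at each row (π = 141Q − TC): Q=0: -128; Q=1: -24; Q=2: 91; Q=3: 207; Q=4: 313; Q=5: 390; Q=6: 435; Q=7: 430; Q=8: 366.
Profit is maximized at Q = 6. AVC there is 283/6 = $47.17 ≤ P, so producing beats shutting down (which would give -$128).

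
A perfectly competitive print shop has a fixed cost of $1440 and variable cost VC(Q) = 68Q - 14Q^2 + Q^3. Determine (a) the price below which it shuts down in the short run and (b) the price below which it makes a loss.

Shutdown price = $19; break-even price = $164

Shutdown price = min AVC. AVC = 68 - 14Q + Q^2, with vertex at Q = 7 and minimum $19.
ATC = 1440/Q + 68 - 14Q + Q^2. Setting dATC/dQ = −1440/Q^2 − 14 + 2Q = 0 gives Q = 12 (since 2·12^3 − 14·12^2 = 1440).
min ATC = 1440/12 + 68 − 14·12 + 12^2 = $164. That is the break-even price.
Between these two prices the firm operates at a loss; above $164 it earns a profit.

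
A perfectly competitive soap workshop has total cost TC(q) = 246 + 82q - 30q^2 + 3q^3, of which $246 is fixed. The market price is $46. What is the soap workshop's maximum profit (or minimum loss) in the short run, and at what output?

Profit = -$30 at q = 6

AVC = 82 - 30q + 3q^2 has its minimum $7 at q = 5; price $46 clears that bar, so the firm operates.
MC = 82 - 60q + 9q^2. Setting P = MC and taking the root on the rising branch gives q* = 6.
TR = 46·6 = 276. TC = 246 + 60 = 306. Profit = 276 − 306 = -$30.
That loss of $30 beats the $246 the firm would lose by shutting down; producing recovers $216 of fixed cost.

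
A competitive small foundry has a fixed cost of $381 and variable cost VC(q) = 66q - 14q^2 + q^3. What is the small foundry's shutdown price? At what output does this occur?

The firm shuts down when price falls below the minimum of average variable cost. AVC = VC/q = 66 - 14q + q^2.
dAVC/dq = -14 + 2q = 0 gives q = 7. min AVC = 66 - 14·7 + 7^2 = 17.
For P < $17 the firm produces nothing.

$17 per unit, at q = 7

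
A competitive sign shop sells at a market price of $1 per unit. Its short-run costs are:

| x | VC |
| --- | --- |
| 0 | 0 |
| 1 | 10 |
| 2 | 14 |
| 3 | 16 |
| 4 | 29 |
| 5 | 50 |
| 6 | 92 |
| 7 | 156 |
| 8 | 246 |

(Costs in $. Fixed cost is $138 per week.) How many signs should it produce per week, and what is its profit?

Tabulate TR − TC: x=0: -138; x=1: -147; x=2: -150; x=3: -151; x=4: -163; x=5: -183; x=6: -224; x=7: -287; x=8: -376.
Profit is highest at x = 0. Equivalently, the lowest AVC in the table is 16/3 ≈ $5.33 at x = 3, and P = $1 falls below it — price never covers variable cost, so the firm shuts down and loses only its fixed cost.

x = 0 (shut down); profit = -$138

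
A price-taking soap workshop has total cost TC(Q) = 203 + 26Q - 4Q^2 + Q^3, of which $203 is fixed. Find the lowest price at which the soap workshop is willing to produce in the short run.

The firm shuts down when price falls below the minimum of average variable cost. AVC = VC/Q = 26 - 4Q + Q^2.
At the minimum of AVC, MC = AVC. MC = 26 - 8Q + 3Q^2; setting MC = AVC gives 2Q^2 - 4Q = 0, so Q = 2. min AVC = 22.
For P < $22 the firm produces nothing.

$22 per unit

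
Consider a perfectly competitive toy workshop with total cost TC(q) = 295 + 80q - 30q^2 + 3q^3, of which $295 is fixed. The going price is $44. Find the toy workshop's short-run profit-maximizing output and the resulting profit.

AVC = 80 - 30q + 3q^2 has its minimum $5 at q = 5; price $44 clears that bar, so the firm operates.
MC = 80 - 60q + 9q^2. Setting P = MC and taking the root on the rising branch gives q* = 6.
TR = 44·6 = 264. TC = 295 + 48 = 343. Profit = 264 − 343 = -$79.
Shutting down would mean losing the fixed cost of $295, so operating at a loss of $79 is better by $216.

Profit = -$79 at q = 6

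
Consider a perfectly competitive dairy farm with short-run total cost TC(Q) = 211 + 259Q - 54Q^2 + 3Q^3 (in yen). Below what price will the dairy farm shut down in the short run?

¥16 per unit

The firm shuts down when price falls below the minimum of average variable cost. AVC = VC/Q = 259 - 54Q + 3Q^2.
At the minimum of AVC, MC = AVC. MC = 259 - 108Q + 9Q^2; setting MC = AVC gives 6Q^2 - 54Q = 0, so Q = 9. min AVC = 16.
The firm shuts down for any P below ¥16.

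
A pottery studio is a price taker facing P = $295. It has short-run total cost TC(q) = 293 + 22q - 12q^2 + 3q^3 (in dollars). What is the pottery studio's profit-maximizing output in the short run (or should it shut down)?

Produce at q = 7

Strip out fixed cost: VC = 22q - 12q^2 + 3q^3. Then AVC = 22 - 12q + 3q^2 and MC = 22 - 24q + 9q^2.
AVC hits its minimum where MC = AVC, at q = 2, giving min AVC = 22 - 12·2 + 3·2^2 = $10.
P = $295 exceeds min AVC = $10, so the firm stays open.
Set P = MC: 295 = 22 - 24q + 9q^2 → -273 - 24q + 9q^2 = 0. The roots are q = -13/3 and q = 7; the profit-maximizing output is on the rising part of MC, so q* = 7.
Check: AVC at q = 7 is $85 ≤ P, so revenue covers variable cost.
Profit = P·q − TC = 295·7 − 888 = $1177.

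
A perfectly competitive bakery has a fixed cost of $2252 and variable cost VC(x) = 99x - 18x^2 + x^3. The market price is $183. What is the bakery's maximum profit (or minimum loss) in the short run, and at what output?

Profit = -$292 at x = 14

AVC = 99 - 18x + x^2 has its minimum $18 at x = 9; price $183 clears that bar, so the firm operates.
MC = 99 - 36x + 3x^2. Setting P = MC and taking the root on the rising branch gives x* = 14.
TR = 183·14 = 2562. TC = 2252 + 602 = 2854. Profit = 2562 − 2854 = -$292.
By producing, the firm covers all variable cost plus $1960 of fixed cost; shutting down would lose the full $2252.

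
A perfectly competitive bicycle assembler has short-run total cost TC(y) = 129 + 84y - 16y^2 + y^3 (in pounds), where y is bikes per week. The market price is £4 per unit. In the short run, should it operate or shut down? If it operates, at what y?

Shut down

Strip out fixed cost: VC = 84y - 16y^2 + y^3. Then AVC = 84 - 16y + y^2 and MC = 84 - 32y + 3y^2.
AVC is minimized where dAVC/dy = -16 + 2y = 0, at y = 8; min AVC = 84 - 16·8 + 8^2 = £20.
P = £4 lies below min AVC = £20; no output level covers variable cost.
Best response: produce nothing and absorb the £129 fixed cost.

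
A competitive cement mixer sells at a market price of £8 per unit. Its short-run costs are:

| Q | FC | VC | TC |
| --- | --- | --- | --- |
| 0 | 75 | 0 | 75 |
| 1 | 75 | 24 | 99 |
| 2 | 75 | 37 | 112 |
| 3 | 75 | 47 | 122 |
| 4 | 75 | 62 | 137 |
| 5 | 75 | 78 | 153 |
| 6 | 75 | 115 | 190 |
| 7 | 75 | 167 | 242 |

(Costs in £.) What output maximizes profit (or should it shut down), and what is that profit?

Tabulate TR − TC: Q=0: -75; Q=1: -91; Q=2: -96; Q=3: -98; Q=4: -105; Q=5: -113; Q=6: -142; Q=7: -186.
Profit is highest at Q = 0. Equivalently, the lowest AVC in the table is 62/4 ≈ £15.50 at Q = 4, and P = £8 falls below it — price never covers variable cost, so the firm shuts down and loses only its fixed cost.

Q = 0 (shut down); profit = -£75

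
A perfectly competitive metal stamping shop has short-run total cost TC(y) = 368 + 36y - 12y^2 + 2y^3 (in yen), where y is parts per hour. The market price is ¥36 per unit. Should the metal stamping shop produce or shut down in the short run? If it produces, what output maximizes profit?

Produce at y = 4

Variable cost is VC = 36y - 12y^2 + 2y^3, so AVC = VC/y = 36 - 12y + 2y^2 and MC = dTC/dy = 36 - 24y + 6y^2.
AVC hits its minimum where MC = AVC, at y = 3, giving min AVC = 36 - 12·3 + 2·3^2 = ¥18.
P = ¥36 exceeds min AVC = ¥18, so the firm stays open.
Solving P = MC: -24y + 6y^2 = 0 ⇒ y = 0 or 4. On the upward-sloping branch, y* = 4.
Check: AVC at y = 4 is ¥20 ≤ P, so revenue covers variable cost.
Profit = P·y − TC = 36·4 − 448 = -¥304, a loss, but smaller than the ¥368 fixed cost the firm would lose by shutting down.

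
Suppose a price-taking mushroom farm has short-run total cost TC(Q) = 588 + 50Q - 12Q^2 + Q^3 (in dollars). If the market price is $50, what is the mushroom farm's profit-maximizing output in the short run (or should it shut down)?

Variable cost is VC = 50Q - 12Q^2 + Q^3, so AVC = VC/Q = 50 - 12Q + Q^2 and MC = dTC/dQ = 50 - 24Q + 3Q^2.
AVC is minimized where dAVC/dQ = -12 + 2Q = 0, at Q = 6; min AVC = 50 - 12·6 + 6^2 = $14.
Because $50 ≥ $14, revenue can cover variable cost; the firm operates.
Set P = MC: 50 = 50 - 24Q + 3Q^2 → -24Q + 3Q^2 = 0. The roots are Q = 0 and Q = 8; the profit-maximizing output is on the rising part of MC, so Q* = 8.
Check: AVC at Q = 8 is $18 ≤ P, so revenue covers variable cost.
Profit = P·Q − TC = 50·8 − 732 = -$332, a loss, but smaller than the $588 fixed cost the firm would lose by shutting down.

Produce at Q = 8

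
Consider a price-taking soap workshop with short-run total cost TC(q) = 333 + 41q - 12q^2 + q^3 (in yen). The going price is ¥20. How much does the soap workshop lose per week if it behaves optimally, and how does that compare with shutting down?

Profit = -¥235 at q = 7

AVC = 41 - 12q + q^2; min AVC = ¥5 at q = 6. Since P = ¥20 ≥ min AVC, the firm produces.
MC = 41 - 24q + 3q^2. Setting P = MC and taking the root on the rising branch gives q* = 7.
TR = 20·7 = 140. TC = 333 + 42 = 375. Profit = 140 − 375 = -¥235.
Shutting down would mean losing the fixed cost of ¥333, so operating at a loss of ¥235 is better by ¥98.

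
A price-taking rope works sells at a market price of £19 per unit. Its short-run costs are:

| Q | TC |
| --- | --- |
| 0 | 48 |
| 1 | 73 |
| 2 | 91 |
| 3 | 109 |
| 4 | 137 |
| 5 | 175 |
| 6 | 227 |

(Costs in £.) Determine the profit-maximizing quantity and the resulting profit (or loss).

Q = 0 (shut down); profit = -£48

Tabulate TR − TC: Q=0: -48; Q=1: -54; Q=2: -53; Q=3: -52; Q=4: -61; Q=5: -80; Q=6: -113.
Profit is highest at Q = 0. Equivalently, the lowest AVC in the table is 61/3 ≈ £20.33 at Q = 3, and P = £19 falls below it — price never covers variable cost, so the firm shuts down and loses only its fixed cost.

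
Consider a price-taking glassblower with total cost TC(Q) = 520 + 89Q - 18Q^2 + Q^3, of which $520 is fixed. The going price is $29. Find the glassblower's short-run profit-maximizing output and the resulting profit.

Profit = -$320 at Q = 10

AVC = 89 - 18Q + Q^2 has its minimum $8 at Q = 9; price $29 clears that bar, so the firm operates.
With MC = 89 - 36Q + 3Q^2, P = MC on the upward-sloping part at Q* = 10.
TR = 29·10 = 290. TC = 520 + 90 = 610. Profit = 290 − 610 = -$320.
That loss of $320 beats the $520 the firm would lose by shutting down; producing recovers $200 of fixed cost.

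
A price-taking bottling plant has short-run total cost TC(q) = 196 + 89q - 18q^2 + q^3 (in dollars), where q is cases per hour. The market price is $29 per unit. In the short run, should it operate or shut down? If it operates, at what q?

Variable cost is VC = 89q - 18q^2 + q^3, so AVC = VC/q = 89 - 18q + q^2 and MC = dTC/dq = 89 - 36q + 3q^2.
AVC is minimized where dAVC/dq = -18 + 2q = 0, at q = 9; min AVC = 89 - 18·9 + 9^2 = $8.
Because $29 ≥ $8, revenue can cover variable cost; the firm operates.
Solving P = MC: 60 - 36q + 3q^2 = 0 ⇒ q = 2 or 10. On the upward-sloping branch, q* = 10.
Check: AVC at q = 10 is $9 ≤ P, so revenue covers variable cost.
Profit = P·q − TC = 29·10 − 286 = $4.

Produce at q = 10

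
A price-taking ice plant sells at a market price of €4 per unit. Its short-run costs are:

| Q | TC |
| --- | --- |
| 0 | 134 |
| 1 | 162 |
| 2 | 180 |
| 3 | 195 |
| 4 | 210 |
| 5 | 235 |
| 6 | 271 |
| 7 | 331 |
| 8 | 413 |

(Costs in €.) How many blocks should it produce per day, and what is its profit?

Q = 0 (shut down); profit = -€134

Tabulate TR − TC: Q=0: -134; Q=1: -158; Q=2: -172; Q=3: -183; Q=4: -194; Q=5: -215; Q=6: -247; Q=7: -303; Q=8: -381.
Profit is highest at Q = 0. Equivalently, the lowest AVC in the table is 76/4 ≈ €19 at Q = 4, and P = €4 falls below it — price never covers variable cost, so the firm shuts down and loses only its fixed cost.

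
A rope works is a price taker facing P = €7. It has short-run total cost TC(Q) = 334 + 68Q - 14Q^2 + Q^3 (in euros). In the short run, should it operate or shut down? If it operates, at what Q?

Shut down

From TC, MC = TC'(Q) = 68 - 28Q + 3Q^2 and AVC = VC/Q = 68 - 14Q + Q^2.
AVC hits its minimum where MC = AVC, at Q = 7, giving min AVC = 68 - 14·7 + 7^2 = €19.
P = €7 lies below min AVC = €19; no output level covers variable cost.
Shutting down limits the loss to fixed cost, €334.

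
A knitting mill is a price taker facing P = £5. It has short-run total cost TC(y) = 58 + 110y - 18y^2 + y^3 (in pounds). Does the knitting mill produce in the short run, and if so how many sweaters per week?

Strip out fixed cost: VC = 110y - 18y^2 + y^3. Then AVC = 110 - 18y + y^2 and MC = 110 - 36y + 3y^2.
The AVC parabola has its vertex at y = 18/2 = 9, where AVC = 110 - 18·9 + 9^2 = £29.
P = £5 lies below min AVC = £29; no output level covers variable cost.
The firm minimizes its loss by shutting down and losing only its fixed cost of £58.

Shut down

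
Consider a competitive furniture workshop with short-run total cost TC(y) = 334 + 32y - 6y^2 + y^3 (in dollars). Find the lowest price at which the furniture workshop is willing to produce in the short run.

The shutdown price is the minimum of AVC. VC = 32y - 6y^2 + y^3, so AVC = 32 - 6y + y^2.
dAVC/dy = -6 + 2y = 0 gives y = 3. min AVC = 32 - 6·3 + 3^2 = 23.
So the shutdown price is $23.

$23 per unit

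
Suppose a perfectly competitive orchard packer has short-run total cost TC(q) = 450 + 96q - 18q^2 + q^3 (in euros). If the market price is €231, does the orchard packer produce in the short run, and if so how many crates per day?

From TC, MC = TC'(q) = 96 - 36q + 3q^2 and AVC = VC/q = 96 - 18q + q^2.
AVC is minimized where dAVC/dq = -18 + 2q = 0, at q = 9; min AVC = 96 - 18·9 + 9^2 = €15.
P = €231 exceeds min AVC = €15, so the firm stays open.
P = MC gives -135 - 36q + 3q^2 = 0, with roots -3 and 15. Take the larger (rising MC): q* = 15.
Check: AVC at q = 15 is €51 ≤ P, so revenue covers variable cost.
Profit = P·q − TC = 231·15 − 1215 = €2250.

Produce at q = 15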